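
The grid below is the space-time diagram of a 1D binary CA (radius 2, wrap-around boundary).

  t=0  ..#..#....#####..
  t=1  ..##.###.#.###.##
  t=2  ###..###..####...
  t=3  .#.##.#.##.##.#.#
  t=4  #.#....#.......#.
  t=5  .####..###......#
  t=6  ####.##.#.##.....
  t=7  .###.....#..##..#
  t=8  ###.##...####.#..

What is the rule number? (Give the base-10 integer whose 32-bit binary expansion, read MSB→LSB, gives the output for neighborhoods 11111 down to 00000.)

  ##### -> #   bit 31 = 1  t=0,i=12
  ####. -> #   bit 30 = 1  t=0,i=13
  ###.# -> #   bit 29 = 1  t=1,i=7
  ###.. -> .   bit 28 = 0  t=0,i=14
  ##.## -> .   bit 27 = 0  t=1,i=4
  ##.#. -> .   bit 26 = 0  t=1,i=8
  ##..# -> #   bit 25 = 1  t=1,i=0
  ##... -> #   bit 24 = 1  t=0,i=15
  #.### -> #   bit 23 = 1  t=1,i=5
  #.##. -> .   bit 22 = 0  t=1,i=15
  #.#.# -> .   bit 21 = 0  t=1,i=9
  #.#.. -> #   bit 20 = 1  t=4,i=2
  #..## -> #   bit 19 = 1  t=1,i=1
  #..#. -> .   bit 18 = 0  t=0,i=4
  #...# -> .   bit 17 = 0  t=2,i=15
  #.... -> #   bit 16 = 1  t=0,i=7
  .#### -> #   bit 15 = 1  t=0,i=11
  .###. -> #   bit 14 = 1  t=1,i=6
  .##.# -> .   bit 13 = 0  t=1,i=3
  .##.. -> .   bit 12 = 0  t=1,i=16
  .#.## -> #   bit 11 = 1  t=1,i=10
  .#.#. -> #   bit 10 = 1  t=3,i=0
  .#..# -> #   bit 9 = 1  t=0,i=3
  .#... -> #   bit 8 = 1  t=0,i=6
  ..### -> .   bit 7 = 0  t=0,i=10
  ..##. -> #   bit 6 = 1  t=1,i=2
  ..#.# -> .   bit 5 = 0  t=4,i=15
  ..#.. -> #   bit 4 = 1  t=0,i=2
  ...## -> #   bit 3 = 1  t=0,i=9
  ...#. -> .   bit 2 = 0  t=0,i=1
  ....# -> .   bit 1 = 0  t=0,i=0
  ..... -> .   bit 0 = 0  t=4,i=10
  bits 11100011100110011100111101011000 = 3818508120

3818508120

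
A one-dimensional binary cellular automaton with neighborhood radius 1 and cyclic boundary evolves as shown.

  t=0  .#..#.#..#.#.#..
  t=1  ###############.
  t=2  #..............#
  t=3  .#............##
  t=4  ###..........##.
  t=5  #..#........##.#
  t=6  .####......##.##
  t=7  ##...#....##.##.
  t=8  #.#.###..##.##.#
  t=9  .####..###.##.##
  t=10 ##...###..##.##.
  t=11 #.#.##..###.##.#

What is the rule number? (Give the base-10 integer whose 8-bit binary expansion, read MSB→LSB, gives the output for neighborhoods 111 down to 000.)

  ### -> .   bit 7 = 0  t=1,i=1
  ##. -> .   bit 6 = 0  t=1,i=14
  #.# -> #   bit 5 = 1  t=0,i=5
  #.. -> #   bit 4 = 1  t=0,i=2
  .## -> #   bit 3 = 1  t=1,i=0
  .#. -> #   bit 2 = 1  t=0,i=1
  ..# -> #   bit 1 = 1  t=0,i=0
  ... -> .   bit 0 = 0  t=0,i=15
  bits 00111110 = 62

62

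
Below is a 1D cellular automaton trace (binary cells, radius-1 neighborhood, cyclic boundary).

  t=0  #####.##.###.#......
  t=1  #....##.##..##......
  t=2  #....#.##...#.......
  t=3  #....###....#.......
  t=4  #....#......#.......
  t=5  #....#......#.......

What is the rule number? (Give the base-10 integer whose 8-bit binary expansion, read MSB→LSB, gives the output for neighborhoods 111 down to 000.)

  ### -> .   bit 7 = 0  t=0,i=1
  ##. -> .   bit 6 = 0  t=0,i=4
  #.# -> #   bit 5 = 1  t=0,i=5
  #.. -> .   bit 4 = 0  t=0,i=14
  .## -> #   bit 3 = 1  t=0,i=0
  .#. -> #   bit 2 = 1  t=0,i=13
  ..# -> .   bit 1 = 0  t=0,i=19
  ... -> .   bit 0 = 0  t=0,i=15
  bits 00101100 = 44

44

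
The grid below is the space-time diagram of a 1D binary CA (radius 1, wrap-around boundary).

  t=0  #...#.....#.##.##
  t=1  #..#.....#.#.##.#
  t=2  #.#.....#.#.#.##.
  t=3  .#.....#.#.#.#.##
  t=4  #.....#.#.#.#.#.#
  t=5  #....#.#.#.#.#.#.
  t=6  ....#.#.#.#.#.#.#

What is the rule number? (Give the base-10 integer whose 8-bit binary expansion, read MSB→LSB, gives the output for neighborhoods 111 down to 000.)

226

  nb ###: next=#  (t=0,i=16, bit7=1)
  nb ##.: next=#  (t=0,i=0, bit6=1)
  nb #.#: next=#  (t=0,i=11, bit5=1)
  nb #..: next=.  (t=0,i=1, bit4=0)
  nb .##: next=.  (t=0,i=12, bit3=0)
  nb .#.: next=.  (t=0,i=4, bit2=0)
  nb ..#: next=#  (t=0,i=3, bit1=1)
  nb ...: next=.  (t=0,i=2, bit0=0)
  bits 11100010 = 226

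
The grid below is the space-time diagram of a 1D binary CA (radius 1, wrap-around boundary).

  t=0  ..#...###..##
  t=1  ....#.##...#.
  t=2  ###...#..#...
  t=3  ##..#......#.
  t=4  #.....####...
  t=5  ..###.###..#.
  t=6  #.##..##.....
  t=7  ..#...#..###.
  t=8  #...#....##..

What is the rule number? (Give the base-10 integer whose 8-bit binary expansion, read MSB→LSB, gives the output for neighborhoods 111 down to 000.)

  ###|#  b7=1 t=0,i=7
  ##.|.  b6=0 t=0,i=8
  #.#|.  b5=0 t=1,i=5
  #..|.  b4=0 t=0,i=0
  .##|#  b3=1 t=0,i=6
  .#.|.  b2=0 t=0,i=2
  ..#|.  b1=0 t=0,i=1
  ...|#  b0=1 t=0,i=4
  bits 10001001 = 137

137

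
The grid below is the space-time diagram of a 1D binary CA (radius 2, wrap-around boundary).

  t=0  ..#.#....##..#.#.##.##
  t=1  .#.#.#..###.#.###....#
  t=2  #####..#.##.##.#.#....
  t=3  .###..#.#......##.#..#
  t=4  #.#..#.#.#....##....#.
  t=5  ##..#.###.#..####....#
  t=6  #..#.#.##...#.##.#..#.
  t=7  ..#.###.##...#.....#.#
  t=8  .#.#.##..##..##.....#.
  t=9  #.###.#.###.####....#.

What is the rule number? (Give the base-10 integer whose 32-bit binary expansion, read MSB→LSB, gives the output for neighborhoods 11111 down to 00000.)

3777813848

  nb #####: next=#  (t=2,i=2, bit31=1)
  nb ####.: next=#  (t=2,i=3, bit30=1)
  nb ###.#: next=#  (t=1,i=10, bit29=1)
  nb ###..: next=.  (t=1,i=16, bit28=0)
  nb ##.##: next=.  (t=0,i=19, bit27=0)
  nb ##.#.: next=.  (t=1,i=11, bit26=0)
  nb ##..#: next=.  (t=0,i=0, bit25=0)
  nb ##...: next=#  (t=1,i=17, bit24=1)
  nb #.###: next=.  (t=1,i=14, bit23=0)
  nb #.##.: next=.  (t=0,i=17, bit22=0)
  nb #.#.#: next=#  (t=0,i=15, bit21=1)
  nb #.#..: next=.  (t=0,i=4, bit20=0)
  nb #..##: next=#  (t=1,i=7, bit19=1)
  nb #..#.: next=#  (t=0,i=1, bit18=1)
  nb #...#: next=.  (t=6,i=10, bit17=0)
  nb #....: next=.  (t=0,i=6, bit16=0)
  nb .####: next=#  (t=2,i=1, bit15=1)
  nb .###.: next=#  (t=1,i=9, bit14=1)
  nb .##.#: next=.  (t=0,i=18, bit13=0)
  nb .##..: next=#  (t=0,i=10, bit12=1)
  nb .#.##: next=#  (t=0,i=16, bit11=1)
  nb .#.#.: next=#  (t=0,i=3, bit10=1)
  nb .#..#: next=.  (t=1,i=6, bit9=0)
  nb .#...: next=#  (t=0,i=5, bit8=1)
  nb ..###: next=.  (t=1,i=8, bit7=0)
  nb ..##.: next=#  (t=0,i=9, bit6=1)
  nb ..#.#: next=.  (t=0,i=2, bit5=0)
  nb ..#..: next=#  (t=7,i=13, bit4=1)
  nb ...##: next=#  (t=0,i=8, bit3=1)
  nb ...#.: next=.  (t=1,i=20, bit2=0)
  nb ....#: next=.  (t=0,i=7, bit1=0)
  nb .....: next=.  (t=3,i=11, bit0=0)
  bits 11100001001011001101110101011000 = 3777813848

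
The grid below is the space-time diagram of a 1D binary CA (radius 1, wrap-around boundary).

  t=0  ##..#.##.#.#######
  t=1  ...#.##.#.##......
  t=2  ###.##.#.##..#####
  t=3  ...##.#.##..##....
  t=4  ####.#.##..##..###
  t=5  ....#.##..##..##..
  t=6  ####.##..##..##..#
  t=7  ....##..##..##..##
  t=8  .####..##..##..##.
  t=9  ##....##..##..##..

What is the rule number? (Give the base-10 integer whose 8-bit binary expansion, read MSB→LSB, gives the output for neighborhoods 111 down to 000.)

43

  ### -> .   bit 7 = 0  t=0,i=0
  ##. -> .   bit 6 = 0  t=0,i=1
  #.# -> #   bit 5 = 1  t=0,i=5
  #.. -> .   bit 4 = 0  t=0,i=2
  .## -> #   bit 3 = 1  t=0,i=6
  .#. -> .   bit 2 = 0  t=0,i=4
  ..# -> #   bit 1 = 1  t=0,i=3
  ... -> #   bit 0 = 1  t=1,i=0
  bits 00101011 = 43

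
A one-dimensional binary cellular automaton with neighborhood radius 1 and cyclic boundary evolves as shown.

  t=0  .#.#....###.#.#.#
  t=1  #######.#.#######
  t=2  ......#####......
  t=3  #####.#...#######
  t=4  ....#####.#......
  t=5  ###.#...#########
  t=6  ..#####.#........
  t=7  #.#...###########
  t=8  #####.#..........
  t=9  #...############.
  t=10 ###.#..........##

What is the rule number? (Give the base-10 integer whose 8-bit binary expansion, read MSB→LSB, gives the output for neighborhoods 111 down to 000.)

  ###|.  b7=0 t=0,i=9
  ##.|#  b6=1 t=0,i=10
  #.#|#  b5=1 t=0,i=0
  #..|#  b4=1 t=0,i=4
  .##|#  b3=1 t=0,i=8
  .#.|#  b2=1 t=0,i=1
  ..#|.  b1=0 t=0,i=7
  ...|#  b0=1 t=0,i=5
  bits 01111101 = 125

125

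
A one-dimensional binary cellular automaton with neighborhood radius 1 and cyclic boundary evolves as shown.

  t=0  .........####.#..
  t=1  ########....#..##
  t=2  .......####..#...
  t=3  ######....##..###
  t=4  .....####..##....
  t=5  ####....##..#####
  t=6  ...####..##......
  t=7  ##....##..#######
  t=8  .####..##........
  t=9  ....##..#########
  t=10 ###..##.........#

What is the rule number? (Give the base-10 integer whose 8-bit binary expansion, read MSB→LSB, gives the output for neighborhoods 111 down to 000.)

81

  [7] ### => .  t=0,i=10
  [6] ##. => #  t=0,i=12
  [5] #.# => .  t=0,i=13
  [4] #.. => #  t=0,i=15
  [3] .## => .  t=0,i=9
  [2] .#. => .  t=0,i=14
  [1] ..# => .  t=0,i=8
  [0] ... => #  t=0,i=0
  bits 01010001 = 81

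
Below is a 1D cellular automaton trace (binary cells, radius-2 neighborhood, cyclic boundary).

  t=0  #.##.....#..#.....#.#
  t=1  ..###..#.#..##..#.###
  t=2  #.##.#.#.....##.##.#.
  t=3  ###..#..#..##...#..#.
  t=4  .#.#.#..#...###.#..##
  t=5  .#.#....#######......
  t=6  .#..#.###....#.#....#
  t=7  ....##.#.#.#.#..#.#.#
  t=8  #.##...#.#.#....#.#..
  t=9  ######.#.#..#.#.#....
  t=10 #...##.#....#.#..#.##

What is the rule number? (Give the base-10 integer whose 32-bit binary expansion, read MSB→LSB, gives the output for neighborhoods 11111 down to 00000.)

1667389882

  [31] ##### => .  t=5,i=10
  [30] ####. => #  t=5,i=13
  [29] ###.# => #  t=4,i=14
  [28] ###.. => .  t=1,i=4
  [27] ##.## => .  t=0,i=1
  [26] ##.#. => .  t=2,i=4
  [25] ##..# => #  t=1,i=0
  [24] ##... => #  t=0,i=4
  [23] #.### => .  t=1,i=18
  [22] #.##. => #  t=0,i=2
  [21] #.#.# => #  t=2,i=0
  [20] #.#.. => .  t=1,i=9
  [19] #..## => .  t=1,i=1
  [18] #..#. => .  t=0,i=11
  [17] #...# => #  t=3,i=14
  [16] #.... => .  t=0,i=5
  [15] .#### => .  t=5,i=9
  [14] .###. => #  t=1,i=3
  [13] .##.# => .  t=0,i=0
  [12] .##.. => #  t=0,i=3
  [11] .#.## => #  t=0,i=19
  [10] .#.#. => .  t=1,i=8
  [9] .#..# => .  t=0,i=10
  [8] .#... => #  t=0,i=13
  [7] ..### => #  t=1,i=2
  [6] ..##. => .  t=1,i=12
  [5] ..#.# => #  t=0,i=18
  [4] ..#.. => #  t=0,i=9
  [3] ...## => #  t=2,i=12
  [2] ...#. => .  t=0,i=8
  [1] ....# => #  t=0,i=7
  [0] ..... => .  t=0,i=6
  bits 01100011011000100101100110111010 = 1667389882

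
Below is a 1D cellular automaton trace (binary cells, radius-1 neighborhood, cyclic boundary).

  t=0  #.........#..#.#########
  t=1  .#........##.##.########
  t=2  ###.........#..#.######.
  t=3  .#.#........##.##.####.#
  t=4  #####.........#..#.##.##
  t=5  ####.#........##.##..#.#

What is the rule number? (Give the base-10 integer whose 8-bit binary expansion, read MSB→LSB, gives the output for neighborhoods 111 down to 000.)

  [7] ### => #  t=0,i=16
  [6] ##. => .  t=0,i=0
  [5] #.# => #  t=0,i=14
  [4] #.. => #  t=0,i=1
  [3] .## => .  t=0,i=15
  [2] .#. => #  t=0,i=10
  [1] ..# => .  t=0,i=9
  [0] ... => .  t=0,i=2
  bits 10110100 = 180

180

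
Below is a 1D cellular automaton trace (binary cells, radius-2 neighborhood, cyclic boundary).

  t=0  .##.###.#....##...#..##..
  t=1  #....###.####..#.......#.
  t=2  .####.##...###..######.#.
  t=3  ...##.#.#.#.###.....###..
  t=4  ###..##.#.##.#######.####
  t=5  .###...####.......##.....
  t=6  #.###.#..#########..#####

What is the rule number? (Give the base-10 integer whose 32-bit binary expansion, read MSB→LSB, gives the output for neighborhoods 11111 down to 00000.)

2002864427

  nb #####: next=.  (t=2,i=18, bit31=0)
  nb ####.: next=#  (t=1,i=11, bit30=1)
  nb ###.#: next=#  (t=0,i=6, bit29=1)
  nb ###..: next=#  (t=1,i=12, bit28=1)
  nb ##.##: next=.  (t=0,i=3, bit27=0)
  nb ##.#.: next=#  (t=0,i=7, bit26=1)
  nb ##..#: next=#  (t=1,i=13, bit25=1)
  nb ##...: next=#  (t=0,i=15, bit24=1)
  nb #.###: next=.  (t=0,i=4, bit23=0)
  nb #.##.: next=#  (t=2,i=6, bit22=1)
  nb #.#.#: next=#  (t=3,i=6, bit21=1)
  nb #.#..: next=.  (t=0,i=8, bit20=0)
  nb #..##: next=.  (t=0,i=20, bit19=0)
  nb #..#.: next=.  (t=1,i=14, bit18=0)
  nb #...#: next=.  (t=0,i=16, bit17=0)
  nb #....: next=#  (t=0,i=10, bit16=1)
  nb .####: next=.  (t=1,i=10, bit15=0)
  nb .###.: next=#  (t=0,i=5, bit14=1)
  nb .##.#: next=.  (t=0,i=2, bit13=0)
  nb .##..: next=.  (t=0,i=14, bit12=0)
  nb .#.##: next=#  (t=3,i=11, bit11=1)
  nb .#.#.: next=.  (t=1,i=24, bit10=0)
  nb .#..#: next=.  (t=0,i=19, bit9=0)
  nb .#...: next=#  (t=0,i=9, bit8=1)
  nb ..###: next=.  (t=1,i=5, bit7=0)
  nb ..##.: next=.  (t=0,i=1, bit6=0)
  nb ..#.#: next=#  (t=1,i=23, bit5=1)
  nb ..#..: next=.  (t=0,i=18, bit4=0)
  nb ...##: next=#  (t=0,i=0, bit3=1)
  nb ...#.: next=.  (t=0,i=17, bit2=0)
  nb ....#: next=#  (t=0,i=11, bit1=1)
  nb .....: next=#  (t=1,i=18, bit0=1)
  bits 01110111011000010100100100101011 = 2002864427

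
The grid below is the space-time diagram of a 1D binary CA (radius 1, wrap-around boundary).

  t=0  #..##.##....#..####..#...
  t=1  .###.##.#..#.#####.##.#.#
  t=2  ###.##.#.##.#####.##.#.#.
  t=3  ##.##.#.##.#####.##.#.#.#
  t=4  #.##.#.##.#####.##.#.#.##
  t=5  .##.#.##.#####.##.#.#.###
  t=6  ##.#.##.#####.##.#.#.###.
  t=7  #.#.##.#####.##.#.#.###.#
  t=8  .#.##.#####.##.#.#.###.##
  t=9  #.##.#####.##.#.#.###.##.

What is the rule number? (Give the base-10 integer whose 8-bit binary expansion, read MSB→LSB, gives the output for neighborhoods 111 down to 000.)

186

  ###|#  b7=1 t=0,i=16
  ##.|.  b6=0 t=0,i=4
  #.#|#  b5=1 t=0,i=5
  #..|#  b4=1 t=0,i=1
  .##|#  b3=1 t=0,i=3
  .#.|.  b2=0 t=0,i=0
  ..#|#  b1=1 t=0,i=2
  ...|.  b0=0 t=0,i=9
  bits 10111010 = 186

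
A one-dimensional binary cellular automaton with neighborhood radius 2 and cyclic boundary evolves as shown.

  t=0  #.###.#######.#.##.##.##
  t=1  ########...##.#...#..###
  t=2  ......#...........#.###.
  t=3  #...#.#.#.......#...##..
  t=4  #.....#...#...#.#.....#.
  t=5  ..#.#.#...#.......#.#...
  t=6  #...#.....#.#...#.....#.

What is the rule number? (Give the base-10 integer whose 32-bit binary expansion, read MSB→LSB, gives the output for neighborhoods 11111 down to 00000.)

  [31] ##### => .  t=0,i=8
  [30] ####. => #  t=0,i=11
  [29] ###.# => #  t=0,i=0
  [28] ###.. => .  t=1,i=7
  [27] ##.## => #  t=0,i=1
  [26] ##.#. => .  t=0,i=13
  [25] ##..# => #  t=3,i=22
  [24] ##... => .  t=1,i=8
  [23] #.### => #  t=0,i=2
  [22] #.##. => .  t=0,i=16
  [21] #.#.# => #  t=0,i=14
  [20] #.#.. => .  t=1,i=14
  [19] #..## => #  t=1,i=20
  [18] #..#. => .  t=3,i=23
  [17] #...# => .  t=1,i=9
  [16] #.... => #  t=2,i=0
  [15] .#### => #  t=0,i=7
  [14] .###. => #  t=0,i=3
  [13] .##.# => .  t=0,i=17
  [12] .##.. => .  t=3,i=21
  [11] .#.## => .  t=0,i=15
  [10] .#.#. => .  t=3,i=5
  [9] .#..# => .  t=1,i=19
  [8] .#... => .  t=1,i=15
  [7] ..### => #  t=1,i=21
  [6] ..##. => .  t=1,i=11
  [5] ..#.# => .  t=2,i=18
  [4] ..#.. => #  t=1,i=18
  [3] ...## => .  t=1,i=10
  [2] ...#. => .  t=1,i=17
  [1] ....# => #  t=2,i=4
  [0] ..... => .  t=2,i=1
  bits 01101010101010011100000010010010 = 1789509778

1789509778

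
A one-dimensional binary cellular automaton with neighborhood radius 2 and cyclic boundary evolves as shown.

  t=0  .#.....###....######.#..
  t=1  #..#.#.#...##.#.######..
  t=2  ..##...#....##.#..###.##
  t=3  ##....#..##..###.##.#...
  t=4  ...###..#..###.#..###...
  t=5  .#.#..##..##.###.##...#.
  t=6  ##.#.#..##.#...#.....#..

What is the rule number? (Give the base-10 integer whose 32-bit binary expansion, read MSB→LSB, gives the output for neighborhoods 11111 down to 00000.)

3860670630

  [31] ##### => #  t=0,i=16
  [30] ####. => #  t=0,i=18
  [29] ###.# => #  t=0,i=19
  [28] ###.. => .  t=0,i=9
  [27] ##.## => .  t=2,i=21
  [26] ##.#. => #  t=0,i=20
  [25] ##..# => #  t=1,i=22
  [24] ##... => .  t=0,i=10
  [23] #.### => .  t=1,i=16
  [22] #.##. => .  t=2,i=22
  [21] #.#.# => .  t=1,i=5
  [20] #.#.. => #  t=0,i=21
  [19] #..## => #  t=2,i=1
  [18] #..#. => #  t=1,i=2
  [17] #...# => .  t=0,i=23
  [16] #.... => #  t=0,i=3
  [15] .#### => .  t=0,i=15
  [14] .###. => .  t=0,i=8
  [13] .##.# => #  t=1,i=12
  [12] .##.. => .  t=2,i=3
  [11] .#.## => #  t=1,i=15
  [10] .#.#. => .  t=1,i=4
  [9] .#..# => .  t=1,i=1
  [8] .#... => .  t=0,i=2
  [7] ..### => #  t=0,i=7
  [6] ..##. => .  t=1,i=11
  [5] ..#.# => #  t=1,i=3
  [4] ..#.. => .  t=0,i=1
  [3] ...## => .  t=0,i=6
  [2] ...#. => #  t=0,i=0
  [1] ....# => #  t=0,i=5
  [0] ..... => .  t=0,i=4
  bits 11100110000111010010100010100110 = 3860670630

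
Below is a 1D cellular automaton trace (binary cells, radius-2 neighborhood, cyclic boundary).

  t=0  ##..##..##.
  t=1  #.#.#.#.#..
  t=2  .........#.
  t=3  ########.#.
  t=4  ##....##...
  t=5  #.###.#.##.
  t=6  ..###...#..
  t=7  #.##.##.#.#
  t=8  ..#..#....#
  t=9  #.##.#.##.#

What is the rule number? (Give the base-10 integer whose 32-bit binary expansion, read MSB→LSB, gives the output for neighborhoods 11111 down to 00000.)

1673773779

  [31] ##### => .  t=3,i=2
  [30] ####. => #  t=3,i=6
  [29] ###.# => #  t=3,i=7
  [28] ###.. => .  t=6,i=4
  [27] ##.## => .  t=0,i=10
  [26] ##.#. => .  t=3,i=8
  [25] ##..# => #  t=0,i=2
  [24] ##... => #  t=4,i=2
  [23] #.### => #  t=3,i=0
  [22] #.##. => #  t=0,i=0
  [21] #.#.# => .  t=1,i=2
  [20] #.#.. => .  t=1,i=8
  [19] #..## => .  t=0,i=3
  [18] #..#. => .  t=1,i=10
  [17] #...# => #  t=4,i=9
  [16] #.... => #  t=2,i=0
  [15] .#### => #  t=3,i=1
  [14] .###. => #  t=5,i=3
  [13] .##.# => .  t=0,i=9
  [12] .##.. => .  t=0,i=1
  [11] .#.## => .  t=3,i=10
  [10] .#.#. => .  t=1,i=1
  [9] .#..# => #  t=1,i=9
  [8] .#... => .  t=2,i=10
  [7] ..### => #  t=6,i=2
  [6] ..##. => #  t=0,i=4
  [5] ..#.# => .  t=1,i=0
  [4] ..#.. => #  t=2,i=9
  [3] ...## => .  t=4,i=5
  [2] ...#. => .  t=2,i=8
  [1] ....# => #  t=2,i=7
  [0] ..... => #  t=2,i=1
  bits 01100011110000111100001011010011 = 1673773779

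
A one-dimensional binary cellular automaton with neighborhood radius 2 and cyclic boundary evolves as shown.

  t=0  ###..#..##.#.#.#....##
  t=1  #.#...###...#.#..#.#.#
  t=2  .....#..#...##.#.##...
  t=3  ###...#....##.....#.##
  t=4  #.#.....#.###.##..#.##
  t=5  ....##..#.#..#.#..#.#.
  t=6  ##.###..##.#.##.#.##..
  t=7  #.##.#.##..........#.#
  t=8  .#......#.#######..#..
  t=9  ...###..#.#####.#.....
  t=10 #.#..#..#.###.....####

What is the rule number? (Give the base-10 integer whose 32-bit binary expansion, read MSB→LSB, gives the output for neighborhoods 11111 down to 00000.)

  ##### -> #   bit 31 = 1  t=0,i=0
  ####. -> .   bit 30 = 0  t=0,i=1
  ###.# -> .   bit 29 = 0  t=4,i=0
  ###.. -> #   bit 28 = 1  t=0,i=2
  ##.## -> #   bit 27 = 1  t=4,i=13
  ##.#. -> .   bit 26 = 0  t=0,i=10
  ##..# -> .   bit 25 = 0  t=0,i=3
  ##... -> .   bit 24 = 0  t=1,i=9
  #.### -> #   bit 23 = 1  t=3,i=20
  #.##. -> .   bit 22 = 0  t=1,i=21
  #.#.# -> .   bit 21 = 0  t=0,i=11
  #.#.. -> .   bit 20 = 0  t=0,i=15
  #..## -> #   bit 19 = 1  t=0,i=7
  #..#. -> .   bit 18 = 0  t=0,i=4
  #...# -> .   bit 17 = 0  t=1,i=4
  #.... -> #   bit 16 = 1  t=0,i=17
  .#### -> #   bit 15 = 1  t=0,i=21
  .###. -> .   bit 14 = 0  t=1,i=7
  .##.# -> .   bit 13 = 0  t=0,i=9
  .##.. -> #   bit 12 = 1  t=2,i=18
  .#.## -> .   bit 11 = 0  t=1,i=20
  .#.#. -> #   bit 10 = 1  t=0,i=12
  .#..# -> #   bit 9 = 1  t=0,i=6
  .#... -> .   bit 8 = 0  t=0,i=16
  ..### -> .   bit 7 = 0  t=0,i=20
  ..##. -> #   bit 6 = 1  t=0,i=8
  ..#.# -> #   bit 5 = 1  t=1,i=12
  ..#.. -> .   bit 4 = 0  t=0,i=5
  ...## -> #   bit 3 = 1  t=0,i=19
  ...#. -> .   bit 2 = 0  t=1,i=11
  ....# -> .   bit 1 = 0  t=0,i=18
  ..... -> #   bit 0 = 1  t=2,i=0
  bits 10011000100010011001011001101001 = 2559153769

2559153769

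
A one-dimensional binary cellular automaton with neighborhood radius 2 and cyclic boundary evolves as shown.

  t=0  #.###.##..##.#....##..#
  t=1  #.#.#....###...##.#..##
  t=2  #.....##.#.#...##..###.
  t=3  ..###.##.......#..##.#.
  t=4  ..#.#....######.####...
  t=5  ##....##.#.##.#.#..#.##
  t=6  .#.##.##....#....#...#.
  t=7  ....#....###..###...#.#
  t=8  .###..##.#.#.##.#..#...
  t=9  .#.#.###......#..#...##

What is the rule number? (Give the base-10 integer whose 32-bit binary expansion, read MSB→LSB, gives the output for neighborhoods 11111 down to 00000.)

2961777351

  nb #####: next=#  (t=4,i=11, bit31=1)
  nb ####.: next=.  (t=4,i=13, bit30=0)
  nb ###.#: next=#  (t=0,i=4, bit29=1)
  nb ###..: next=#  (t=1,i=11, bit28=1)
  nb ##.##: next=.  (t=0,i=1, bit27=0)
  nb ##.#.: next=.  (t=0,i=12, bit26=0)
  nb ##..#: next=.  (t=0,i=8, bit25=0)
  nb ##...: next=.  (t=1,i=12, bit24=0)
  nb #.###: next=#  (t=0,i=2, bit23=1)
  nb #.##.: next=.  (t=0,i=6, bit22=0)
  nb #.#.#: next=.  (t=1,i=2, bit21=0)
  nb #.#..: next=.  (t=0,i=13, bit20=0)
  nb #..##: next=#  (t=0,i=9, bit19=1)
  nb #..#.: next=.  (t=5,i=18, bit18=0)
  nb #...#: next=.  (t=1,i=13, bit17=0)
  nb #....: next=#  (t=0,i=15, bit16=1)
  nb .####: next=.  (t=4,i=10, bit15=0)
  nb .###.: next=.  (t=0,i=3, bit14=0)
  nb .##.#: next=#  (t=0,i=0, bit13=1)
  nb .##..: next=.  (t=0,i=7, bit12=0)
  nb .#.##: next=.  (t=5,i=10, bit11=0)
  nb .#.#.: next=.  (t=1,i=3, bit10=0)
  nb .#..#: next=#  (t=1,i=19, bit9=1)
  nb .#...: next=.  (t=0,i=14, bit8=0)
  nb ..###: next=#  (t=1,i=9, bit7=1)
  nb ..##.: next=#  (t=0,i=10, bit6=1)
  nb ..#.#: next=.  (t=4,i=2, bit5=0)
  nb ..#..: next=.  (t=3,i=15, bit4=0)
  nb ...##: next=.  (t=0,i=17, bit3=0)
  nb ...#.: next=#  (t=3,i=14, bit2=1)
  nb ....#: next=#  (t=0,i=16, bit1=1)
  nb .....: next=#  (t=2,i=3, bit0=1)
  bits 10110000100010010010001011000111 = 2961777351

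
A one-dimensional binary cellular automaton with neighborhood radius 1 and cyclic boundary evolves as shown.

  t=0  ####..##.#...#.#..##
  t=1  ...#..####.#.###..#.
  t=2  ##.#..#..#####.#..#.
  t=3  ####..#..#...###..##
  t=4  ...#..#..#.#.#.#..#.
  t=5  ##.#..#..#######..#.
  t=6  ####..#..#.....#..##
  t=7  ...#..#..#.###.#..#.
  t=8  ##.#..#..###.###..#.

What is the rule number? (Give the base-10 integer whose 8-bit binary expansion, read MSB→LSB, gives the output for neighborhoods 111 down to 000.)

  ### -> .   bit 7 = 0  t=0,i=0
  ##. -> #   bit 6 = 1  t=0,i=3
  #.# -> #   bit 5 = 1  t=0,i=8
  #.. -> .   bit 4 = 0  t=0,i=4
  .## -> #   bit 3 = 1  t=0,i=6
  .#. -> #   bit 2 = 1  t=0,i=9
  ..# -> .   bit 1 = 0  t=0,i=5
  ... -> #   bit 0 = 1  t=0,i=11
  bits 01101101 = 109

109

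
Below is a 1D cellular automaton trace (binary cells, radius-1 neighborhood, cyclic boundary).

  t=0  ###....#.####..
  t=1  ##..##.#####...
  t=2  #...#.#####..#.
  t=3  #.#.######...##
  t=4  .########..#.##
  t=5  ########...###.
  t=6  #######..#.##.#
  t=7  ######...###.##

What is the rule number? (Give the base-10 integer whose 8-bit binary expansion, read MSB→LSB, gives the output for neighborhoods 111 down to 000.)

173

  [7] ### => #  t=0,i=1
  [6] ##. => .  t=0,i=2
  [5] #.# => #  t=0,i=8
  [4] #.. => .  t=0,i=3
  [3] .## => #  t=0,i=0
  [2] .#. => #  t=0,i=7
  [1] ..# => .  t=0,i=6
  [0] ... => #  t=0,i=4
  bits 10101101 = 173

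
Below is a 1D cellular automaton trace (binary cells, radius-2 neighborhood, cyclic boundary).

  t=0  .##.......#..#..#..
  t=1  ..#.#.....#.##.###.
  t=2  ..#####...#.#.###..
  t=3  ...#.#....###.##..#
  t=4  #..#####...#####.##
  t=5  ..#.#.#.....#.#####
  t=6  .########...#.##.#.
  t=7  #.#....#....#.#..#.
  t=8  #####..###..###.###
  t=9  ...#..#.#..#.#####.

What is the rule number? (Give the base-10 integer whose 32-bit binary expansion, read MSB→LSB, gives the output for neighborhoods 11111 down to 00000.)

  #####|.  b31=0 t=2,i=4
  ####.|#  b30=1 t=2,i=5
  ###.#|#  b29=1 t=3,i=12
  ###..|.  b28=0 t=1,i=17
  ##.##|#  b27=1 t=1,i=14
  ##.#.|.  b26=0 t=6,i=16
  ##..#|.  b25=0 t=3,i=16
  ##...|.  b24=0 t=0,i=3
  #.###|#  b23=1 t=1,i=15
  #.##.|#  b22=1 t=1,i=12
  #.#.#|#  b21=1 t=2,i=12
  #.#..|#  b20=1 t=1,i=4
  #..##|#  b19=1 t=4,i=2
  #..#.|#  b18=1 t=0,i=12
  #...#|.  b17=0 t=0,i=18
  #....|#  b16=1 t=0,i=4
  .####|#  b15=1 t=2,i=3
  .###.|#  b14=1 t=1,i=16
  .##.#|.  b13=0 t=1,i=13
  .##..|#  b12=1 t=0,i=2
  .#.##|.  b11=0 t=1,i=11
  .#.#.|#  b10=1 t=1,i=3
  .#..#|.  b9=0 t=0,i=11
  .#...|#  b8=1 t=0,i=17
  ..###|.  b7=0 t=2,i=2
  ..##.|.  b6=0 t=0,i=1
  ..#.#|#  b5=1 t=1,i=2
  ..#..|#  b4=1 t=0,i=10
  ...##|.  b3=0 t=0,i=0
  ...#.|.  b2=0 t=0,i=9
  ....#|.  b1=0 t=0,i=8
  .....|.  b0=0 t=0,i=5
  bits 01101000111111011101010100110000 = 1761465648

1761465648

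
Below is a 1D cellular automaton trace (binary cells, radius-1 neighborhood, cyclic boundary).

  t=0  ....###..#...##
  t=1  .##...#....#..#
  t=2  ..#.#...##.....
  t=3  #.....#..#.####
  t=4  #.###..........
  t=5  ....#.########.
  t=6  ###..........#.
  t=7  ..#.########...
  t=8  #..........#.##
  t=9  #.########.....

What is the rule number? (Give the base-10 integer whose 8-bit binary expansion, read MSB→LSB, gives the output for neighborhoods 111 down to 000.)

65

  ### -> .   bit 7 = 0  t=0,i=5
  ##. -> #   bit 6 = 1  t=0,i=6
  #.# -> .   bit 5 = 0  t=1,i=0
  #.. -> .   bit 4 = 0  t=0,i=0
  .## -> .   bit 3 = 0  t=0,i=4
  .#. -> .   bit 2 = 0  t=0,i=9
  ..# -> .   bit 1 = 0  t=0,i=3
  ... -> #   bit 0 = 1  t=0,i=1
  bits 01000001 = 65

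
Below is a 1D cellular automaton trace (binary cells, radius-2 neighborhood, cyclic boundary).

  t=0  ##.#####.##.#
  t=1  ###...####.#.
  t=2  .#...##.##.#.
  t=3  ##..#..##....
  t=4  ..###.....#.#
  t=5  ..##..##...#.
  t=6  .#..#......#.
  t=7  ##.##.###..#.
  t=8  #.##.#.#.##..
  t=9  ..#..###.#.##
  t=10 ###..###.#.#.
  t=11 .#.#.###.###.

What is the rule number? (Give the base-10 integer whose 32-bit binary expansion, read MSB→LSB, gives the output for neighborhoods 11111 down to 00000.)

1785021593

  ##### -> .   bit 31 = 0  t=0,i=5
  ####. -> #   bit 30 = 1  t=0,i=6
  ###.# -> #   bit 29 = 1  t=0,i=1
  ###.. -> .   bit 28 = 0  t=1,i=2
  ##.## -> #   bit 27 = 1  t=0,i=2
  ##.#. -> .   bit 26 = 0  t=1,i=10
  ##..# -> #   bit 25 = 1  t=3,i=2
  ##... -> .   bit 24 = 0  t=1,i=3
  #.### -> .   bit 23 = 0  t=0,i=3
  #.##. -> #   bit 22 = 1  t=0,i=9
  #.#.# -> #   bit 21 = 1  t=1,i=11
  #.#.. -> .   bit 20 = 0  t=2,i=11
  #..## -> .   bit 19 = 0  t=3,i=6
  #..#. -> #   bit 18 = 1  t=2,i=0
  #...# -> .   bit 17 = 0  t=1,i=4
  #.... -> #   bit 16 = 1  t=3,i=10
  .#### -> .   bit 15 = 0  t=0,i=4
  .###. -> #   bit 14 = 1  t=0,i=0
  .##.# -> .   bit 13 = 0  t=0,i=10
  .##.. -> .   bit 12 = 0  t=3,i=1
  .#.## -> .   bit 11 = 0  t=1,i=12
  .#.#. -> #   bit 10 = 1  t=4,i=11
  .#..# -> .   bit 9 = 0  t=2,i=12
  .#... -> .   bit 8 = 0  t=2,i=2
  ..### -> #   bit 7 = 1  t=1,i=6
  ..##. -> .   bit 6 = 0  t=2,i=5
  ..#.# -> .   bit 5 = 0  t=4,i=10
  ..#.. -> #   bit 4 = 1  t=2,i=1
  ...## -> #   bit 3 = 1  t=1,i=5
  ...#. -> .   bit 2 = 0  t=4,i=9
  ....# -> .   bit 1 = 0  t=3,i=11
  ..... -> #   bit 0 = 1  t=4,i=7
  bits 01101010011001010100010010011001 = 1785021593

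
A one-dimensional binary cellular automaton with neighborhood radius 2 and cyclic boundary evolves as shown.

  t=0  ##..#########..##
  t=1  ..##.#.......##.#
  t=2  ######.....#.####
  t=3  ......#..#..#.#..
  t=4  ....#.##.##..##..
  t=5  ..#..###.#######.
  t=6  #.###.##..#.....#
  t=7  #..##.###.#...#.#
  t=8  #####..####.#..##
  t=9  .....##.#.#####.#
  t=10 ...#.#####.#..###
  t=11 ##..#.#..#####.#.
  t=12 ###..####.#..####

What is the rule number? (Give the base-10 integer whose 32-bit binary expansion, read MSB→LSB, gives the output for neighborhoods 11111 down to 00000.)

  nb #####: next=.  (t=0,i=6, bit31=0)
  nb ####.: next=.  (t=0,i=0, bit30=0)
  nb ###.#: next=#  (t=5,i=7, bit29=1)
  nb ###..: next=.  (t=0,i=1, bit28=0)
  nb ##.##: next=.  (t=4,i=8, bit27=0)
  nb ##.#.: next=#  (t=1,i=4, bit26=1)
  nb ##..#: next=#  (t=0,i=2, bit25=1)
  nb ##...: next=#  (t=2,i=6, bit24=1)
  nb #.###: next=.  (t=2,i=13, bit23=0)
  nb #.##.: next=#  (t=4,i=6, bit22=1)
  nb #.#.#: next=#  (t=9,i=8, bit21=1)
  nb #.#..: next=#  (t=1,i=5, bit20=1)
  nb #..##: next=#  (t=0,i=3, bit19=1)
  nb #..#.: next=.  (t=3,i=8, bit18=0)
  nb #...#: next=#  (t=5,i=0, bit17=1)
  nb #....: next=.  (t=1,i=7, bit16=0)
  nb .####: next=#  (t=0,i=5, bit15=1)
  nb .###.: next=#  (t=5,i=6, bit14=1)
  nb .##.#: next=#  (t=1,i=3, bit13=1)
  nb .##..: next=#  (t=4,i=10, bit12=1)
  nb .#.##: next=#  (t=2,i=12, bit11=1)
  nb .#.#.: next=#  (t=3,i=13, bit10=1)
  nb .#..#: next=#  (t=1,i=0, bit9=1)
  nb .#...: next=.  (t=1,i=6, bit8=0)
  nb ..###: next=.  (t=0,i=4, bit7=0)
  nb ..##.: next=#  (t=1,i=2, bit6=1)
  nb ..#.#: next=.  (t=2,i=11, bit5=0)
  nb ..#..: next=#  (t=3,i=6, bit4=1)
  nb ...##: next=.  (t=1,i=12, bit3=0)
  nb ...#.: next=.  (t=2,i=10, bit2=0)
  nb ....#: next=#  (t=1,i=11, bit1=1)
  nb .....: next=.  (t=1,i=8, bit0=0)
  bits 00100111011110101111111001010010 = 662371922

662371922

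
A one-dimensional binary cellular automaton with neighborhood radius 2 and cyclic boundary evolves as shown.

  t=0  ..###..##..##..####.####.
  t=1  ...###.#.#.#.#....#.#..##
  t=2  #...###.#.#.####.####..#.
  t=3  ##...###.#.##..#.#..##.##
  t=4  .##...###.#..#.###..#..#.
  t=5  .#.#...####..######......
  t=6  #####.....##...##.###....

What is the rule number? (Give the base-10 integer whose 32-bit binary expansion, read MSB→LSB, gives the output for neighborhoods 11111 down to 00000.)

  nb #####: next=#  (t=5,i=15, bit31=1)
  nb ####.: next=.  (t=0,i=17, bit30=0)
  nb ###.#: next=#  (t=0,i=18, bit29=1)
  nb ###..: next=#  (t=0,i=4, bit28=1)
  nb ##.##: next=.  (t=0,i=19, bit27=0)
  nb ##.#.: next=#  (t=1,i=6, bit26=1)
  nb ##..#: next=#  (t=0,i=5, bit25=1)
  nb ##...: next=#  (t=0,i=24, bit24=1)
  nb #.###: next=#  (t=0,i=20, bit23=1)
  nb #.##.: next=.  (t=3,i=11, bit22=0)
  nb #.#.#: next=.  (t=1,i=7, bit21=0)
  nb #.#..: next=#  (t=1,i=13, bit20=1)
  nb #..##: next=.  (t=0,i=6, bit19=0)
  nb #..#.: next=.  (t=2,i=22, bit18=0)
  nb #...#: next=.  (t=0,i=0, bit17=0)
  nb #....: next=#  (t=1,i=15, bit16=1)
  nb .####: next=.  (t=0,i=16, bit15=0)
  nb .###.: next=#  (t=0,i=3, bit14=1)
  nb .##.#: next=.  (t=3,i=21, bit13=0)
  nb .##..: next=.  (t=0,i=8, bit12=0)
  nb .#.##: next=#  (t=2,i=11, bit11=1)
  nb .#.#.: next=#  (t=1,i=8, bit10=1)
  nb .#..#: next=.  (t=1,i=21, bit9=0)
  nb .#...: next=#  (t=1,i=14, bit8=1)
  nb ..###: next=.  (t=0,i=2, bit7=0)
  nb ..##.: next=#  (t=0,i=7, bit6=1)
  nb ..#.#: next=#  (t=1,i=18, bit5=1)
  nb ..#..: next=.  (t=4,i=20, bit4=0)
  nb ...##: next=.  (t=0,i=1, bit3=0)
  nb ...#.: next=#  (t=1,i=17, bit2=1)
  nb ....#: next=.  (t=1,i=16, bit1=0)
  nb .....: next=.  (t=5,i=21, bit0=0)
  bits 10110111100100010100110101100100 = 3079753060

3079753060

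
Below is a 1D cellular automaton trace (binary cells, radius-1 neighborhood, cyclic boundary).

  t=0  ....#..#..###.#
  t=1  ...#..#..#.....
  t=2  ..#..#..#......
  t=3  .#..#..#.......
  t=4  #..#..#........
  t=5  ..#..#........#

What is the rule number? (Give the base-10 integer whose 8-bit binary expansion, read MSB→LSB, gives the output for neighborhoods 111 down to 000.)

  ###|.  b7=0 t=0,i=11
  ##.|.  b6=0 t=0,i=12
  #.#|.  b5=0 t=0,i=13
  #..|.  b4=0 t=0,i=0
  .##|.  b3=0 t=0,i=10
  .#.|.  b2=0 t=0,i=4
  ..#|#  b1=1 t=0,i=3
  ...|.  b0=0 t=0,i=1
  bits 00000010 = 2

2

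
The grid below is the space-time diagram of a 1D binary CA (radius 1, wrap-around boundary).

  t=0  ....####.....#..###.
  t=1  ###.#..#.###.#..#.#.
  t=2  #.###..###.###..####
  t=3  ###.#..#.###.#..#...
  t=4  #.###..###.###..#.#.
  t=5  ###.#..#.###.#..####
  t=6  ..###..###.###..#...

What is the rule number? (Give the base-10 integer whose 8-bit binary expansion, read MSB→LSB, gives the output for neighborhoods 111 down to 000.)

  [7] ### => .  t=0,i=5
  [6] ##. => #  t=0,i=7
  [5] #.# => #  t=1,i=3
  [4] #.. => .  t=0,i=8
  [3] .## => #  t=0,i=4
  [2] .#. => #  t=0,i=13
  [1] ..# => .  t=0,i=3
  [0] ... => #  t=0,i=0
  bits 01101101 = 109

109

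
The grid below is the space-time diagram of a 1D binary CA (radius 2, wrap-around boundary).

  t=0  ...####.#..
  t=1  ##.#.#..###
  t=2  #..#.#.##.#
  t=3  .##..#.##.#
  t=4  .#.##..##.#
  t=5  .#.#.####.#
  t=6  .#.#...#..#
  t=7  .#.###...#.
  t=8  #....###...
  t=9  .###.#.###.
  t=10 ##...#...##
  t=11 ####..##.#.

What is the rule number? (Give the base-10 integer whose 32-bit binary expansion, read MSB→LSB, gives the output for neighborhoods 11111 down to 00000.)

  [31] ##### => #  t=1,i=10
  [30] ####. => #  t=0,i=5
  [29] ###.# => .  t=0,i=6
  [28] ###.. => #  t=7,i=5
  [27] ##.## => .  t=2,i=9
  [26] ##.#. => .  t=0,i=7
  [25] ##..# => #  t=2,i=1
  [24] ##... => #  t=7,i=6
  [23] #.### => .  t=5,i=5
  [22] #.##. => #  t=2,i=7
  [21] #.#.# => #  t=1,i=3
  [20] #.#.. => #  t=0,i=8
  [19] #..## => #  t=1,i=7
  [18] #..#. => #  t=2,i=2
  [17] #...# => #  t=6,i=5
  [16] #.... => #  t=0,i=10
  [15] .#### => .  t=0,i=4
  [14] .###. => .  t=7,i=4
  [13] .##.# => #  t=2,i=8
  [12] .##.. => .  t=2,i=0
  [11] .#.## => .  t=2,i=6
  [10] .#.#. => .  t=1,i=4
  [9] .#..# => .  t=1,i=6
  [8] .#... => #  t=0,i=9
  [7] ..### => #  t=0,i=3
  [6] ..##. => #  t=4,i=7
  [5] ..#.# => .  t=2,i=3
  [4] ..#.. => .  t=6,i=7
  [3] ...## => .  t=0,i=2
  [2] ...#. => .  t=6,i=6
  [1] ....# => #  t=0,i=1
  [0] ..... => #  t=0,i=0
  bits 11010011011111110010000111000011 = 3548324291

3548324291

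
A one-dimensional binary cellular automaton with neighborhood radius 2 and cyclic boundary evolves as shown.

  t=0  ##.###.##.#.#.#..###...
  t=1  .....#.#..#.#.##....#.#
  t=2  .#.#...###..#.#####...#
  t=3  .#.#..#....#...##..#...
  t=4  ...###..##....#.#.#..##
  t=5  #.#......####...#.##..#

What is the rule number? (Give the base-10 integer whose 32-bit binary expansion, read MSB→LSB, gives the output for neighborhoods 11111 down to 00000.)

2708836874

  nb #####: next=#  (t=2,i=16, bit31=1)
  nb ####.: next=.  (t=2,i=17, bit30=0)
  nb ###.#: next=#  (t=0,i=5, bit29=1)
  nb ###..: next=.  (t=0,i=19, bit28=0)
  nb ##.##: next=.  (t=0,i=2, bit27=0)
  nb ##.#.: next=.  (t=0,i=9, bit26=0)
  nb ##..#: next=.  (t=2,i=10, bit25=0)
  nb ##...: next=#  (t=0,i=20, bit24=1)
  nb #.###: next=.  (t=0,i=3, bit23=0)
  nb #.##.: next=#  (t=0,i=7, bit22=1)
  nb #.#.#: next=#  (t=0,i=10, bit21=1)
  nb #.#..: next=#  (t=0,i=14, bit20=1)
  nb #..##: next=.  (t=0,i=16, bit19=0)
  nb #..#.: next=#  (t=1,i=9, bit18=1)
  nb #...#: next=.  (t=0,i=21, bit17=0)
  nb #....: next=#  (t=1,i=1, bit16=1)
  nb .####: next=#  (t=2,i=15, bit15=1)
  nb .###.: next=.  (t=0,i=4, bit14=0)
  nb .##.#: next=.  (t=0,i=1, bit13=0)
  nb .##..: next=#  (t=1,i=15, bit12=1)
  nb .#.##: next=.  (t=1,i=13, bit11=0)
  nb .#.#.: next=.  (t=0,i=11, bit10=0)
  nb .#..#: next=#  (t=0,i=15, bit9=1)
  nb .#...: next=.  (t=1,i=0, bit8=0)
  nb ..###: next=.  (t=0,i=17, bit7=0)
  nb ..##.: next=.  (t=0,i=0, bit6=0)
  nb ..#.#: next=.  (t=1,i=5, bit5=0)
  nb ..#..: next=.  (t=3,i=6, bit4=0)
  nb ...##: next=#  (t=0,i=22, bit3=1)
  nb ...#.: next=.  (t=1,i=4, bit2=0)
  nb ....#: next=#  (t=1,i=3, bit1=1)
  nb .....: next=.  (t=1,i=2, bit0=0)
  bits 10100001011101011001001000001010 = 2708836874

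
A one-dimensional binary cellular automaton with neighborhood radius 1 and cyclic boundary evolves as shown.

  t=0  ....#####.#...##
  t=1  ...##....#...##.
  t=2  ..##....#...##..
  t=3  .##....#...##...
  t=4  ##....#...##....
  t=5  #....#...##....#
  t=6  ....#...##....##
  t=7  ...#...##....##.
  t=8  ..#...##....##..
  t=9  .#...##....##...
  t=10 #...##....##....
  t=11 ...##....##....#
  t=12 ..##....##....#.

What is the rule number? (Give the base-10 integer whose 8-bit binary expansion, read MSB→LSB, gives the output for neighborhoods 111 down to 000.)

42

  ### -> .   bit 7 = 0  t=0,i=5
  ##. -> .   bit 6 = 0  t=0,i=8
  #.# -> #   bit 5 = 1  t=0,i=9
  #.. -> .   bit 4 = 0  t=0,i=0
  .## -> #   bit 3 = 1  t=0,i=4
  .#. -> .   bit 2 = 0  t=0,i=10
  ..# -> #   bit 1 = 1  t=0,i=3
  ... -> .   bit 0 = 0  t=0,i=1
  bits 00101010 = 42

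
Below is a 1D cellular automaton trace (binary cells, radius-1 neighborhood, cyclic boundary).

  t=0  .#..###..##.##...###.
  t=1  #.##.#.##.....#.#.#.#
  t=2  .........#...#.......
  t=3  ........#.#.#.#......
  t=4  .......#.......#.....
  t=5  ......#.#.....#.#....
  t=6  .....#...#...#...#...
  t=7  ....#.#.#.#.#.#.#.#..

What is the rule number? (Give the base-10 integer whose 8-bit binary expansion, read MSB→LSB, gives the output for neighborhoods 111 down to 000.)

146

  ### -> #   bit 7 = 1  t=0,i=5
  ##. -> .   bit 6 = 0  t=0,i=6
  #.# -> .   bit 5 = 0  t=0,i=11
  #.. -> #   bit 4 = 1  t=0,i=2
  .## -> .   bit 3 = 0  t=0,i=4
  .#. -> .   bit 2 = 0  t=0,i=1
  ..# -> #   bit 1 = 1  t=0,i=0
  ... -> .   bit 0 = 0  t=0,i=15
  bits 10010010 = 146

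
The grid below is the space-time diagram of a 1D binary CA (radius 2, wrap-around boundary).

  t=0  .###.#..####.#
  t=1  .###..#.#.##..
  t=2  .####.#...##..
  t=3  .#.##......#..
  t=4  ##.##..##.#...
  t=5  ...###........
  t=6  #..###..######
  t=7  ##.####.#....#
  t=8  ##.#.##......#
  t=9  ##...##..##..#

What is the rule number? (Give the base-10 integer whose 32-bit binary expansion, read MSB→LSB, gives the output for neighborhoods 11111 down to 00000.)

  #####|.  b31=0 t=6,i=10
  ####.|#  b30=1 t=0,i=10
  ###.#|#  b29=1 t=0,i=3
  ###..|#  b28=1 t=1,i=3
  ##.##|.  b27=0 t=4,i=2
  ##.#.|.  b26=0 t=0,i=4
  ##..#|#  b25=1 t=1,i=4
  ##...|.  b24=0 t=1,i=12
  #.###|#  b23=1 t=0,i=1
  #.##.|#  b22=1 t=1,i=10
  #.#.#|.  b21=0 t=0,i=13
  #.#..|.  b20=0 t=0,i=5
  #..##|.  b19=0 t=0,i=7
  #..#.|.  b18=0 t=1,i=5
  #...#|.  b17=0 t=1,i=13
  #....|.  b16=0 t=3,i=6
  .####|.  b15=0 t=0,i=9
  .###.|#  b14=1 t=0,i=2
  .##.#|.  b13=0 t=4,i=1
  .##..|#  b12=1 t=1,i=11
  .#.##|.  b11=0 t=0,i=0
  .#.#.|.  b10=0 t=1,i=7
  .#..#|#  b9=1 t=0,i=6
  .#...|.  b8=0 t=2,i=7
  ..###|#  b7=1 t=0,i=8
  ..##.|.  b6=0 t=2,i=10
  ..#.#|#  b5=1 t=1,i=6
  ..#..|.  b4=0 t=3,i=11
  ...##|.  b3=0 t=1,i=0
  ...#.|#  b2=1 t=3,i=0
  ....#|.  b1=0 t=3,i=9
  .....|#  b0=1 t=3,i=7
  bits 01110010110000000101001010100101 = 1925206693

1925206693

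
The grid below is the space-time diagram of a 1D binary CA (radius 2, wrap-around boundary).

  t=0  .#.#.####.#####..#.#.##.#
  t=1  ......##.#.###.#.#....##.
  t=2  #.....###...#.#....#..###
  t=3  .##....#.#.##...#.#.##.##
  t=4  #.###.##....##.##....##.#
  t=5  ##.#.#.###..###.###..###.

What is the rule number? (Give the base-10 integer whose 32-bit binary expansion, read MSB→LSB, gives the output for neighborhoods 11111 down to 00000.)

  [31] ##### => #  t=0,i=12
  [30] ####. => #  t=0,i=7
  [29] ###.# => .  t=0,i=8
  [28] ###.. => .  t=0,i=14
  [27] ##.## => #  t=0,i=9
  [26] ##.#. => #  t=0,i=23
  [25] ##..# => #  t=0,i=15
  [24] ##... => #  t=1,i=24
  [23] #.### => .  t=0,i=5
  [22] #.##. => .  t=0,i=21
  [21] #.#.# => .  t=0,i=1
  [20] #.#.. => .  t=1,i=17
  [19] #..## => #  t=2,i=21
  [18] #..#. => .  t=0,i=16
  [17] #...# => .  t=2,i=10
  [16] #.... => #  t=1,i=0
  [15] .#### => #  t=0,i=6
  [14] .###. => #  t=1,i=12
  [13] .##.# => #  t=0,i=22
  [12] .##.. => #  t=1,i=23
  [11] .#.## => .  t=0,i=4
  [10] .#.#. => .  t=0,i=0
  [9] .#..# => #  t=2,i=20
  [8] .#... => .  t=1,i=18
  [7] ..### => .  t=2,i=6
  [6] ..##. => #  t=1,i=6
  [5] ..#.# => #  t=0,i=17
  [4] ..#.. => .  t=2,i=19
  [3] ...## => .  t=1,i=5
  [2] ...#. => #  t=2,i=11
  [1] ....# => .  t=1,i=4
  [0] ..... => .  t=1,i=1
  bits 11001111000010011111001001100100 = 3473535588

3473535588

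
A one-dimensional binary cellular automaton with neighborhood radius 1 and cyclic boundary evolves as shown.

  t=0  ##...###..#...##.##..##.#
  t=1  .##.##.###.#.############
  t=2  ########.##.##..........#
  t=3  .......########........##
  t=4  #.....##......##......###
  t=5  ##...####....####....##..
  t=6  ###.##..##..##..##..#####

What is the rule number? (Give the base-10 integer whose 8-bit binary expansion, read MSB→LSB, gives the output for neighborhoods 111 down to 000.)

  ###|.  b7=0 t=0,i=0
  ##.|#  b6=1 t=0,i=1
  #.#|#  b5=1 t=0,i=16
  #..|#  b4=1 t=0,i=2
  .##|#  b3=1 t=0,i=5
  .#.|.  b2=0 t=0,i=10
  ..#|#  b1=1 t=0,i=4
  ...|.  b0=0 t=0,i=3
  bits 01111010 = 122

122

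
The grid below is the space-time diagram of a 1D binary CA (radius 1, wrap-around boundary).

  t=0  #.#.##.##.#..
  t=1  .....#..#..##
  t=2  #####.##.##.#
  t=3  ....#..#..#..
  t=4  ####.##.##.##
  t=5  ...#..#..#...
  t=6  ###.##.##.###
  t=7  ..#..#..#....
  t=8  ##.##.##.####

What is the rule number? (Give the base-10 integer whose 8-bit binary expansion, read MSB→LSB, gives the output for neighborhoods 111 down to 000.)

  ### -> .   bit 7 = 0  t=2,i=0
  ##. -> #   bit 6 = 1  t=0,i=5
  #.# -> .   bit 5 = 0  t=0,i=1
  #.. -> #   bit 4 = 1  t=0,i=11
  .## -> .   bit 3 = 0  t=0,i=4
  .#. -> .   bit 2 = 0  t=0,i=0
  ..# -> #   bit 1 = 1  t=0,i=12
  ... -> #   bit 0 = 1  t=1,i=1
  bits 01010011 = 83

83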